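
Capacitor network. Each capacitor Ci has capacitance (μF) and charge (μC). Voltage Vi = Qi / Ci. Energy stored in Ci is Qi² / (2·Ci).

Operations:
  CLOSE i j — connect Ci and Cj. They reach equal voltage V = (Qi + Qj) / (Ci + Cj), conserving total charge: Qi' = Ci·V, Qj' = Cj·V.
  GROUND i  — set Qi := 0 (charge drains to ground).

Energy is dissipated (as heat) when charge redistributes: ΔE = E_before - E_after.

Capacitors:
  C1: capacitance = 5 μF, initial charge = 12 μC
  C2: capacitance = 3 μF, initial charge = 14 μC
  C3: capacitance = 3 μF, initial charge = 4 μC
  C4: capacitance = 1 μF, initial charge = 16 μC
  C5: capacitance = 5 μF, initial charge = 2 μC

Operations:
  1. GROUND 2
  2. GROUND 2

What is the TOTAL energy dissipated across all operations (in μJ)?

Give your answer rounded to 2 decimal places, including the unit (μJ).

Initial: C1(5μF, Q=12μC, V=2.40V), C2(3μF, Q=14μC, V=4.67V), C3(3μF, Q=4μC, V=1.33V), C4(1μF, Q=16μC, V=16.00V), C5(5μF, Q=2μC, V=0.40V)
Op 1: GROUND 2: Q2=0; energy lost=32.667
Op 2: GROUND 2: Q2=0; energy lost=0.000
Total dissipated: 32.667 μJ

Answer: 32.67 μJ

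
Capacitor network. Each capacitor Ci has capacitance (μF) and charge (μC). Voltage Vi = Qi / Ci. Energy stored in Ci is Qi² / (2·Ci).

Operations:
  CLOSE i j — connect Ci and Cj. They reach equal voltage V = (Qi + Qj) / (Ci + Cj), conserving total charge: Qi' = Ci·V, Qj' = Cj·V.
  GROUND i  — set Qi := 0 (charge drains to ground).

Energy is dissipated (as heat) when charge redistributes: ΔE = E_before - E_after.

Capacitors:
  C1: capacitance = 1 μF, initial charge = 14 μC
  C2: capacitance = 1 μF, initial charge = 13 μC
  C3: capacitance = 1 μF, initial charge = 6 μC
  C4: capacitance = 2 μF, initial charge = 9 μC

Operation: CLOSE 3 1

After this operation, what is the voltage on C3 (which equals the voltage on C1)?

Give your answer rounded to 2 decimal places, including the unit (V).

Initial: C1(1μF, Q=14μC, V=14.00V), C2(1μF, Q=13μC, V=13.00V), C3(1μF, Q=6μC, V=6.00V), C4(2μF, Q=9μC, V=4.50V)
Op 1: CLOSE 3-1: Q_total=20.00, C_total=2.00, V=10.00; Q3=10.00, Q1=10.00; dissipated=16.000

Answer: 10.00 V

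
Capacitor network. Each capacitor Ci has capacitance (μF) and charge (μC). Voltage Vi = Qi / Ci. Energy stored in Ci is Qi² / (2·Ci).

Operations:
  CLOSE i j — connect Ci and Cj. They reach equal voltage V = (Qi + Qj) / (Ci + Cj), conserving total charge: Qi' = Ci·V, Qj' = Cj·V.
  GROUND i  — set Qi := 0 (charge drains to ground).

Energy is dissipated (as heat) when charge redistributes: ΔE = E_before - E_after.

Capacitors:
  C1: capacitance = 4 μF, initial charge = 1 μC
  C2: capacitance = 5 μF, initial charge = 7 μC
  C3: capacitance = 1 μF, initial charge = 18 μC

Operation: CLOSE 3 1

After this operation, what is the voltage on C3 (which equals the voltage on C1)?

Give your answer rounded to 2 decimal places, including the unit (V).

Answer: 3.80 V

Derivation:
Initial: C1(4μF, Q=1μC, V=0.25V), C2(5μF, Q=7μC, V=1.40V), C3(1μF, Q=18μC, V=18.00V)
Op 1: CLOSE 3-1: Q_total=19.00, C_total=5.00, V=3.80; Q3=3.80, Q1=15.20; dissipated=126.025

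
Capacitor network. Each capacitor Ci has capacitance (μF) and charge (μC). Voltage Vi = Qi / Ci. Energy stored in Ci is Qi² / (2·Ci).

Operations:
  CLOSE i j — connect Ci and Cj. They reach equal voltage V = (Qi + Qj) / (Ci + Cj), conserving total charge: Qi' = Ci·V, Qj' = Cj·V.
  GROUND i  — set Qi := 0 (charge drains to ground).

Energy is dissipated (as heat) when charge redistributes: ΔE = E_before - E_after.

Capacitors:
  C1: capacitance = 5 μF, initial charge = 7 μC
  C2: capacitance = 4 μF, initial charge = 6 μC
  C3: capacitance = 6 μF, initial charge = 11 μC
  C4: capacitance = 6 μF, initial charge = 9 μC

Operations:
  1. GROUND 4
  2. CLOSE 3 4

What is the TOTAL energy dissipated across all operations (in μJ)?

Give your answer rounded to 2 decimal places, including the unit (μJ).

Answer: 11.79 μJ

Derivation:
Initial: C1(5μF, Q=7μC, V=1.40V), C2(4μF, Q=6μC, V=1.50V), C3(6μF, Q=11μC, V=1.83V), C4(6μF, Q=9μC, V=1.50V)
Op 1: GROUND 4: Q4=0; energy lost=6.750
Op 2: CLOSE 3-4: Q_total=11.00, C_total=12.00, V=0.92; Q3=5.50, Q4=5.50; dissipated=5.042
Total dissipated: 11.792 μJ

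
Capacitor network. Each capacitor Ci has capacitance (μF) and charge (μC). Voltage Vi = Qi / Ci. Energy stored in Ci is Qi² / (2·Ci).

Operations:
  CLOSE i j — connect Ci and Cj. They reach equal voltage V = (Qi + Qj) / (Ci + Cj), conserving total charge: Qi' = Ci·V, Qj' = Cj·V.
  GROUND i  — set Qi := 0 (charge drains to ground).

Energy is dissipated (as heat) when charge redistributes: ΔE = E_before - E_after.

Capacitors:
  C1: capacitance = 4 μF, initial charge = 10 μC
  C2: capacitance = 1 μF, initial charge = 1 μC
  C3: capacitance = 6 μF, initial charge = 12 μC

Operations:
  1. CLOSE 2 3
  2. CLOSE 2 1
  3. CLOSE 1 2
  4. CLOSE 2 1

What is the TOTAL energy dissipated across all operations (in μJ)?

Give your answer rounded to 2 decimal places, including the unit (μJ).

Answer: 0.59 μJ

Derivation:
Initial: C1(4μF, Q=10μC, V=2.50V), C2(1μF, Q=1μC, V=1.00V), C3(6μF, Q=12μC, V=2.00V)
Op 1: CLOSE 2-3: Q_total=13.00, C_total=7.00, V=1.86; Q2=1.86, Q3=11.14; dissipated=0.429
Op 2: CLOSE 2-1: Q_total=11.86, C_total=5.00, V=2.37; Q2=2.37, Q1=9.49; dissipated=0.165
Op 3: CLOSE 1-2: Q_total=11.86, C_total=5.00, V=2.37; Q1=9.49, Q2=2.37; dissipated=0.000
Op 4: CLOSE 2-1: Q_total=11.86, C_total=5.00, V=2.37; Q2=2.37, Q1=9.49; dissipated=0.000
Total dissipated: 0.594 μJ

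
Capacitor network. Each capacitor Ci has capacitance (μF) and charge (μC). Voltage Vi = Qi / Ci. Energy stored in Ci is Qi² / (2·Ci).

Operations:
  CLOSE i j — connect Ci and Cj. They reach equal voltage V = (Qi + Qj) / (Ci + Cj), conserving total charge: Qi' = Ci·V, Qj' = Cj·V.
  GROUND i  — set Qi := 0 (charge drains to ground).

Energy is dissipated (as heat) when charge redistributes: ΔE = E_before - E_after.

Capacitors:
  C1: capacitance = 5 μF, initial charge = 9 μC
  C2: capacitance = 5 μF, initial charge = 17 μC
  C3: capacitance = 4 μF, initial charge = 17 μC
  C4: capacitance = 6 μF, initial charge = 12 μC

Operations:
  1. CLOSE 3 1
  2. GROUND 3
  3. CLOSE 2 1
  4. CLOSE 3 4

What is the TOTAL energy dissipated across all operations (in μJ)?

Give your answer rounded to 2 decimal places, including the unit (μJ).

Answer: 28.49 μJ

Derivation:
Initial: C1(5μF, Q=9μC, V=1.80V), C2(5μF, Q=17μC, V=3.40V), C3(4μF, Q=17μC, V=4.25V), C4(6μF, Q=12μC, V=2.00V)
Op 1: CLOSE 3-1: Q_total=26.00, C_total=9.00, V=2.89; Q3=11.56, Q1=14.44; dissipated=6.669
Op 2: GROUND 3: Q3=0; energy lost=16.691
Op 3: CLOSE 2-1: Q_total=31.44, C_total=10.00, V=3.14; Q2=15.72, Q1=15.72; dissipated=0.327
Op 4: CLOSE 3-4: Q_total=12.00, C_total=10.00, V=1.20; Q3=4.80, Q4=7.20; dissipated=4.800
Total dissipated: 28.487 μJ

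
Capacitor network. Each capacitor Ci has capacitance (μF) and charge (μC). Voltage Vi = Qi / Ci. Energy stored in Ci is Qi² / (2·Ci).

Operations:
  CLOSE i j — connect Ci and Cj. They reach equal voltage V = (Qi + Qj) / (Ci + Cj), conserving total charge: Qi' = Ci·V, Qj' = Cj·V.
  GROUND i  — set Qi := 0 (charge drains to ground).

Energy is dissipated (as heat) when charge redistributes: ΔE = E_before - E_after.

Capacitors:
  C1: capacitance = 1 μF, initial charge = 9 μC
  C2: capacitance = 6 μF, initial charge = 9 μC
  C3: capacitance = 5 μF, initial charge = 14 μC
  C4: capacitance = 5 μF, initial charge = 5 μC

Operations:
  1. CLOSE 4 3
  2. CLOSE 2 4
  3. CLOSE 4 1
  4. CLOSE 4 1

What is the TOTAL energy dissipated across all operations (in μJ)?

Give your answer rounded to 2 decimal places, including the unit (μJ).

Answer: 26.58 μJ

Derivation:
Initial: C1(1μF, Q=9μC, V=9.00V), C2(6μF, Q=9μC, V=1.50V), C3(5μF, Q=14μC, V=2.80V), C4(5μF, Q=5μC, V=1.00V)
Op 1: CLOSE 4-3: Q_total=19.00, C_total=10.00, V=1.90; Q4=9.50, Q3=9.50; dissipated=4.050
Op 2: CLOSE 2-4: Q_total=18.50, C_total=11.00, V=1.68; Q2=10.09, Q4=8.41; dissipated=0.218
Op 3: CLOSE 4-1: Q_total=17.41, C_total=6.00, V=2.90; Q4=14.51, Q1=2.90; dissipated=22.315
Op 4: CLOSE 4-1: Q_total=17.41, C_total=6.00, V=2.90; Q4=14.51, Q1=2.90; dissipated=0.000
Total dissipated: 26.583 μJ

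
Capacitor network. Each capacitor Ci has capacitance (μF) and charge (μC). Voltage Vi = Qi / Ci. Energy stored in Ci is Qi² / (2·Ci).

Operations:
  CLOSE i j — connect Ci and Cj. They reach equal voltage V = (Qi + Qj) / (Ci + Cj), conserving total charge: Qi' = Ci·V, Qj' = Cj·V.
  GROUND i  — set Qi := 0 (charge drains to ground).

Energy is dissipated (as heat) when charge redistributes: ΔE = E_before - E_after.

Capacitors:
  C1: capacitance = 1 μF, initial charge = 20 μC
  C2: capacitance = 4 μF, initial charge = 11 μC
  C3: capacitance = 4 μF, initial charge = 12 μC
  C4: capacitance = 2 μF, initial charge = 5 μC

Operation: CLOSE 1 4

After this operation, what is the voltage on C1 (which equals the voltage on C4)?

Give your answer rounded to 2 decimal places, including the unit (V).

Answer: 8.33 V

Derivation:
Initial: C1(1μF, Q=20μC, V=20.00V), C2(4μF, Q=11μC, V=2.75V), C3(4μF, Q=12μC, V=3.00V), C4(2μF, Q=5μC, V=2.50V)
Op 1: CLOSE 1-4: Q_total=25.00, C_total=3.00, V=8.33; Q1=8.33, Q4=16.67; dissipated=102.083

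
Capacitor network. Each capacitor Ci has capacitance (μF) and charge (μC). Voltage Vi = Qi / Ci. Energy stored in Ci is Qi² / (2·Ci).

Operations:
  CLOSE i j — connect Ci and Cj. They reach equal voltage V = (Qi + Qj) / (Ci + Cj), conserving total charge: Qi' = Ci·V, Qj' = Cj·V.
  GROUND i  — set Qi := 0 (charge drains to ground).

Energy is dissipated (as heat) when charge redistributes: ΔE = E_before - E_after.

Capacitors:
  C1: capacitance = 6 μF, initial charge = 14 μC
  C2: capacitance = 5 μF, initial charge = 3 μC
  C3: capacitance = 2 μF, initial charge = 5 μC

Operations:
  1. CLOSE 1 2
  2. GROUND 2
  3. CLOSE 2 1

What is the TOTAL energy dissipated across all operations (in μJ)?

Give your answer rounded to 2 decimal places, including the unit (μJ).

Initial: C1(6μF, Q=14μC, V=2.33V), C2(5μF, Q=3μC, V=0.60V), C3(2μF, Q=5μC, V=2.50V)
Op 1: CLOSE 1-2: Q_total=17.00, C_total=11.00, V=1.55; Q1=9.27, Q2=7.73; dissipated=4.097
Op 2: GROUND 2: Q2=0; energy lost=5.971
Op 3: CLOSE 2-1: Q_total=9.27, C_total=11.00, V=0.84; Q2=4.21, Q1=5.06; dissipated=3.257
Total dissipated: 13.325 μJ

Answer: 13.32 μJ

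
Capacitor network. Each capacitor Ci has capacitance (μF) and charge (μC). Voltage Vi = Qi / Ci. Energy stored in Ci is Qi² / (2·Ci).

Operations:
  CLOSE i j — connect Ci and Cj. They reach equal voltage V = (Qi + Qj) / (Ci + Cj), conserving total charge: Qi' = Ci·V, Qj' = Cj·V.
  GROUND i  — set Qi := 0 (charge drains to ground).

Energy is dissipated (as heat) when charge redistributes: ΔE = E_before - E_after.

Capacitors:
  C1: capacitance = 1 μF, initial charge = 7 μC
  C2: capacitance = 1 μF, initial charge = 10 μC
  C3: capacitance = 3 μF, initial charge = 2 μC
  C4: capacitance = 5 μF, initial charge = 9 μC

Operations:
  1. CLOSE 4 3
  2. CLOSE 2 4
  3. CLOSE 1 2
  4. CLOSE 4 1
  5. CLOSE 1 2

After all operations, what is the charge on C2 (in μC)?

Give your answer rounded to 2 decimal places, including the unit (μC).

Initial: C1(1μF, Q=7μC, V=7.00V), C2(1μF, Q=10μC, V=10.00V), C3(3μF, Q=2μC, V=0.67V), C4(5μF, Q=9μC, V=1.80V)
Op 1: CLOSE 4-3: Q_total=11.00, C_total=8.00, V=1.38; Q4=6.88, Q3=4.12; dissipated=1.204
Op 2: CLOSE 2-4: Q_total=16.88, C_total=6.00, V=2.81; Q2=2.81, Q4=14.06; dissipated=30.996
Op 3: CLOSE 1-2: Q_total=9.81, C_total=2.00, V=4.91; Q1=4.91, Q2=4.91; dissipated=4.384
Op 4: CLOSE 4-1: Q_total=18.97, C_total=6.00, V=3.16; Q4=15.81, Q1=3.16; dissipated=1.827
Op 5: CLOSE 1-2: Q_total=8.07, C_total=2.00, V=4.03; Q1=4.03, Q2=4.03; dissipated=0.761
Final charges: Q1=4.03, Q2=4.03, Q3=4.12, Q4=15.81

Answer: 4.03 μC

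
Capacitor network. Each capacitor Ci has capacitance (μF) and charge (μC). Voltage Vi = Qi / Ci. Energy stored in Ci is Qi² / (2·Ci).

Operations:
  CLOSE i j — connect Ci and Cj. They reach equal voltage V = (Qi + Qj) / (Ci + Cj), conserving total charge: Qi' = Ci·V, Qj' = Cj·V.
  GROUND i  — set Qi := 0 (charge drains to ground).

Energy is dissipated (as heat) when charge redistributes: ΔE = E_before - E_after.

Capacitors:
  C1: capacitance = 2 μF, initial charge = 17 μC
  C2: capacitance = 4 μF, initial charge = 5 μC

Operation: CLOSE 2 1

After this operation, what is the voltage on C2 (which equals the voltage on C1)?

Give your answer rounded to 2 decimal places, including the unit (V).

Answer: 3.67 V

Derivation:
Initial: C1(2μF, Q=17μC, V=8.50V), C2(4μF, Q=5μC, V=1.25V)
Op 1: CLOSE 2-1: Q_total=22.00, C_total=6.00, V=3.67; Q2=14.67, Q1=7.33; dissipated=35.042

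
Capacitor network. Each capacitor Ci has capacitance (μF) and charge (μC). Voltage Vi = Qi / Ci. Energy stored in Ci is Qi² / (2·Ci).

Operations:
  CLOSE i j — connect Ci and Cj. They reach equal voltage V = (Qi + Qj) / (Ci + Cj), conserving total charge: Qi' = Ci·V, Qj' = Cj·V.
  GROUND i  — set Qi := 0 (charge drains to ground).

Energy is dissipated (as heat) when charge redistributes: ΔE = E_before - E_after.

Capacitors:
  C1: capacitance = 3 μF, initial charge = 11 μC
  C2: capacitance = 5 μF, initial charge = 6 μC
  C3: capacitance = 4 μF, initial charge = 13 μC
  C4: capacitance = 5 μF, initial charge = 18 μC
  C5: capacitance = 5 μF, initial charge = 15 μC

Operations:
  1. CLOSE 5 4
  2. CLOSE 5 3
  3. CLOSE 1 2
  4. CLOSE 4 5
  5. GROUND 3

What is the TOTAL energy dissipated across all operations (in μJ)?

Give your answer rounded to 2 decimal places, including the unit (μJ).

Answer: 27.65 μJ

Derivation:
Initial: C1(3μF, Q=11μC, V=3.67V), C2(5μF, Q=6μC, V=1.20V), C3(4μF, Q=13μC, V=3.25V), C4(5μF, Q=18μC, V=3.60V), C5(5μF, Q=15μC, V=3.00V)
Op 1: CLOSE 5-4: Q_total=33.00, C_total=10.00, V=3.30; Q5=16.50, Q4=16.50; dissipated=0.450
Op 2: CLOSE 5-3: Q_total=29.50, C_total=9.00, V=3.28; Q5=16.39, Q3=13.11; dissipated=0.003
Op 3: CLOSE 1-2: Q_total=17.00, C_total=8.00, V=2.12; Q1=6.38, Q2=10.62; dissipated=5.704
Op 4: CLOSE 4-5: Q_total=32.89, C_total=10.00, V=3.29; Q4=16.44, Q5=16.44; dissipated=0.001
Op 5: GROUND 3: Q3=0; energy lost=21.488
Total dissipated: 27.645 μJ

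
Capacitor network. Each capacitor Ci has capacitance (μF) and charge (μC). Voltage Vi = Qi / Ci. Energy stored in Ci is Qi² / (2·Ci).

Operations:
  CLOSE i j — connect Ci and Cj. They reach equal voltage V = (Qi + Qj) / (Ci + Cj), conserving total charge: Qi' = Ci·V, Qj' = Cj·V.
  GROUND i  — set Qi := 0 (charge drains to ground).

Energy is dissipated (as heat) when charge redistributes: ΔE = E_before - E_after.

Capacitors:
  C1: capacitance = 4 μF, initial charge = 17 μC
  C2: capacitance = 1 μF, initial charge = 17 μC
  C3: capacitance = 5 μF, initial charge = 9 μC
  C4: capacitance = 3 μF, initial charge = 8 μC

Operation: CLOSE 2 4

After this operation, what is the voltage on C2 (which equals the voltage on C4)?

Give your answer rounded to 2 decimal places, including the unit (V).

Answer: 6.25 V

Derivation:
Initial: C1(4μF, Q=17μC, V=4.25V), C2(1μF, Q=17μC, V=17.00V), C3(5μF, Q=9μC, V=1.80V), C4(3μF, Q=8μC, V=2.67V)
Op 1: CLOSE 2-4: Q_total=25.00, C_total=4.00, V=6.25; Q2=6.25, Q4=18.75; dissipated=77.042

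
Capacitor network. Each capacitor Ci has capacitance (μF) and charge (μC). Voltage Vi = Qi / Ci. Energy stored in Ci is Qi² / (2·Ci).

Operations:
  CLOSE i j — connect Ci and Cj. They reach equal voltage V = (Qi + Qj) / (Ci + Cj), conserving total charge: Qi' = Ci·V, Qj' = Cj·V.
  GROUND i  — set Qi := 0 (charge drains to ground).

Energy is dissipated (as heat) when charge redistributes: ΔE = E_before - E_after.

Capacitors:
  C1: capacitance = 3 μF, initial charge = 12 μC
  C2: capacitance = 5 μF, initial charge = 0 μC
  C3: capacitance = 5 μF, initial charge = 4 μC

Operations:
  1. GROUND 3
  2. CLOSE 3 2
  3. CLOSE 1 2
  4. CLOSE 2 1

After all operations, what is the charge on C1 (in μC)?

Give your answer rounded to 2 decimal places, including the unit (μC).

Initial: C1(3μF, Q=12μC, V=4.00V), C2(5μF, Q=0μC, V=0.00V), C3(5μF, Q=4μC, V=0.80V)
Op 1: GROUND 3: Q3=0; energy lost=1.600
Op 2: CLOSE 3-2: Q_total=0.00, C_total=10.00, V=0.00; Q3=0.00, Q2=0.00; dissipated=0.000
Op 3: CLOSE 1-2: Q_total=12.00, C_total=8.00, V=1.50; Q1=4.50, Q2=7.50; dissipated=15.000
Op 4: CLOSE 2-1: Q_total=12.00, C_total=8.00, V=1.50; Q2=7.50, Q1=4.50; dissipated=0.000
Final charges: Q1=4.50, Q2=7.50, Q3=0.00

Answer: 4.50 μC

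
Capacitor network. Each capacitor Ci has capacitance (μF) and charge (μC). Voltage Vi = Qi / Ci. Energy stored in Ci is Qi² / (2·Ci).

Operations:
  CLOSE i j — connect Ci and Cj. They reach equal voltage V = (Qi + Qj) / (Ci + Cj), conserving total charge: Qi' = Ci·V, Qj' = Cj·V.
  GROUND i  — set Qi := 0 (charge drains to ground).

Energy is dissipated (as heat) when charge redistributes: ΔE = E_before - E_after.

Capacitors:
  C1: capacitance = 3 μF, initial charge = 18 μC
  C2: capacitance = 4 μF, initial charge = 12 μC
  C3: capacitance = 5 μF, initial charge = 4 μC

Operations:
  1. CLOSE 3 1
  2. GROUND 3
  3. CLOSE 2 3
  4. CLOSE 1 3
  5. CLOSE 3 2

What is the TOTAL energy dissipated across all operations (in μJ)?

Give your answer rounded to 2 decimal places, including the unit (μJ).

Initial: C1(3μF, Q=18μC, V=6.00V), C2(4μF, Q=12μC, V=3.00V), C3(5μF, Q=4μC, V=0.80V)
Op 1: CLOSE 3-1: Q_total=22.00, C_total=8.00, V=2.75; Q3=13.75, Q1=8.25; dissipated=25.350
Op 2: GROUND 3: Q3=0; energy lost=18.906
Op 3: CLOSE 2-3: Q_total=12.00, C_total=9.00, V=1.33; Q2=5.33, Q3=6.67; dissipated=10.000
Op 4: CLOSE 1-3: Q_total=14.92, C_total=8.00, V=1.86; Q1=5.59, Q3=9.32; dissipated=1.882
Op 5: CLOSE 3-2: Q_total=14.66, C_total=9.00, V=1.63; Q3=8.14, Q2=6.51; dissipated=0.314
Total dissipated: 56.451 μJ

Answer: 56.45 μJ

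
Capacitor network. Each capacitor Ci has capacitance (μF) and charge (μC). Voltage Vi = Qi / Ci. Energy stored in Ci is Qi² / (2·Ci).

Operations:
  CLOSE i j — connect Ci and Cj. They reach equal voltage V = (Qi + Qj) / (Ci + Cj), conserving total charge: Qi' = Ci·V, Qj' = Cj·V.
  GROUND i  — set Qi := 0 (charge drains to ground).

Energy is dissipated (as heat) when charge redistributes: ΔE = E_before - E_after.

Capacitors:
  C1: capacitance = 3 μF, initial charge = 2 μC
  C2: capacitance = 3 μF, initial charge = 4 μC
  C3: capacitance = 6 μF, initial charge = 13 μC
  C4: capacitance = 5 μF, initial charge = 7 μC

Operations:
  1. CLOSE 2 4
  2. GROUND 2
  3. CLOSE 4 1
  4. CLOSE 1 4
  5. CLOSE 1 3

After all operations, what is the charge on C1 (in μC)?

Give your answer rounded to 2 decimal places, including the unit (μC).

Answer: 5.44 μC

Derivation:
Initial: C1(3μF, Q=2μC, V=0.67V), C2(3μF, Q=4μC, V=1.33V), C3(6μF, Q=13μC, V=2.17V), C4(5μF, Q=7μC, V=1.40V)
Op 1: CLOSE 2-4: Q_total=11.00, C_total=8.00, V=1.38; Q2=4.12, Q4=6.88; dissipated=0.004
Op 2: GROUND 2: Q2=0; energy lost=2.836
Op 3: CLOSE 4-1: Q_total=8.88, C_total=8.00, V=1.11; Q4=5.55, Q1=3.33; dissipated=0.470
Op 4: CLOSE 1-4: Q_total=8.88, C_total=8.00, V=1.11; Q1=3.33, Q4=5.55; dissipated=0.000
Op 5: CLOSE 1-3: Q_total=16.33, C_total=9.00, V=1.81; Q1=5.44, Q3=10.89; dissipated=1.118
Final charges: Q1=5.44, Q2=0.00, Q3=10.89, Q4=5.55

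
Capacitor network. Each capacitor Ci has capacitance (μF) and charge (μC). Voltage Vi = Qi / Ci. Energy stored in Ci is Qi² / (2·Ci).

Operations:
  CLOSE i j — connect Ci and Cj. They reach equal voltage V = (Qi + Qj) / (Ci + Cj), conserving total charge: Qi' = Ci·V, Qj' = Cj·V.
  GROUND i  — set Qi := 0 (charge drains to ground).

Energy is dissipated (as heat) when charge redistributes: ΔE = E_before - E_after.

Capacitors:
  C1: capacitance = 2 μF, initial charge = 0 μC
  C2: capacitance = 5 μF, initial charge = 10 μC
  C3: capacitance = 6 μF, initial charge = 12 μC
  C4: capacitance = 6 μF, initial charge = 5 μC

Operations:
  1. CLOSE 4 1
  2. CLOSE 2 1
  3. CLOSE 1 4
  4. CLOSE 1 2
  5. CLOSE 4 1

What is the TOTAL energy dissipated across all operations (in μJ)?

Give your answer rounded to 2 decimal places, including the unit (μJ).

Initial: C1(2μF, Q=0μC, V=0.00V), C2(5μF, Q=10μC, V=2.00V), C3(6μF, Q=12μC, V=2.00V), C4(6μF, Q=5μC, V=0.83V)
Op 1: CLOSE 4-1: Q_total=5.00, C_total=8.00, V=0.62; Q4=3.75, Q1=1.25; dissipated=0.521
Op 2: CLOSE 2-1: Q_total=11.25, C_total=7.00, V=1.61; Q2=8.04, Q1=3.21; dissipated=1.350
Op 3: CLOSE 1-4: Q_total=6.96, C_total=8.00, V=0.87; Q1=1.74, Q4=5.22; dissipated=0.723
Op 4: CLOSE 1-2: Q_total=9.78, C_total=7.00, V=1.40; Q1=2.79, Q2=6.98; dissipated=0.388
Op 5: CLOSE 4-1: Q_total=8.02, C_total=8.00, V=1.00; Q4=6.01, Q1=2.00; dissipated=0.208
Total dissipated: 3.190 μJ

Answer: 3.19 μJ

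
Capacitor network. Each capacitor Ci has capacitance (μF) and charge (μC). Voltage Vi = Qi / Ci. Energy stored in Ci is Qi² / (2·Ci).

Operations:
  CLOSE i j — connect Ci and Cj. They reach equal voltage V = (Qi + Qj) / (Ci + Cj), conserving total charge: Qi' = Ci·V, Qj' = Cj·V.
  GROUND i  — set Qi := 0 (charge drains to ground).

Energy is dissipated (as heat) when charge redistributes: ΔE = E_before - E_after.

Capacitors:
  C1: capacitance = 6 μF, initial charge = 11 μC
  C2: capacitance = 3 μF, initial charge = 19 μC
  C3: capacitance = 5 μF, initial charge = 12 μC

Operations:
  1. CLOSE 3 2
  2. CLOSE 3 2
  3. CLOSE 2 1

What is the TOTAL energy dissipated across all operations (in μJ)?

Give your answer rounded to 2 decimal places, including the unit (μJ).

Answer: 18.67 μJ

Derivation:
Initial: C1(6μF, Q=11μC, V=1.83V), C2(3μF, Q=19μC, V=6.33V), C3(5μF, Q=12μC, V=2.40V)
Op 1: CLOSE 3-2: Q_total=31.00, C_total=8.00, V=3.88; Q3=19.38, Q2=11.62; dissipated=14.504
Op 2: CLOSE 3-2: Q_total=31.00, C_total=8.00, V=3.88; Q3=19.38, Q2=11.62; dissipated=0.000
Op 3: CLOSE 2-1: Q_total=22.62, C_total=9.00, V=2.51; Q2=7.54, Q1=15.08; dissipated=4.168
Total dissipated: 18.673 μJ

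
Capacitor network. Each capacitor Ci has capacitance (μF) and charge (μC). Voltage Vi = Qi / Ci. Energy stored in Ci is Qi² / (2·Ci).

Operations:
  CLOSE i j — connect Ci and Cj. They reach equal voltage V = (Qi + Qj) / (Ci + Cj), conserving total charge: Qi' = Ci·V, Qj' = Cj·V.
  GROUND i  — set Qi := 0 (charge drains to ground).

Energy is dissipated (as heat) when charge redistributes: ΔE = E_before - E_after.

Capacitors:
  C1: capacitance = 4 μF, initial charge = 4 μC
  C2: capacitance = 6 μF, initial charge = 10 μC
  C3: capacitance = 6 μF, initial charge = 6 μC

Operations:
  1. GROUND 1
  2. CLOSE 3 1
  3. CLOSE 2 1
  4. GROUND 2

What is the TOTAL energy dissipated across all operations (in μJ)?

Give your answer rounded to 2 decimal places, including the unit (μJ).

Answer: 9.18 μJ

Derivation:
Initial: C1(4μF, Q=4μC, V=1.00V), C2(6μF, Q=10μC, V=1.67V), C3(6μF, Q=6μC, V=1.00V)
Op 1: GROUND 1: Q1=0; energy lost=2.000
Op 2: CLOSE 3-1: Q_total=6.00, C_total=10.00, V=0.60; Q3=3.60, Q1=2.40; dissipated=1.200
Op 3: CLOSE 2-1: Q_total=12.40, C_total=10.00, V=1.24; Q2=7.44, Q1=4.96; dissipated=1.365
Op 4: GROUND 2: Q2=0; energy lost=4.613
Total dissipated: 9.178 μJ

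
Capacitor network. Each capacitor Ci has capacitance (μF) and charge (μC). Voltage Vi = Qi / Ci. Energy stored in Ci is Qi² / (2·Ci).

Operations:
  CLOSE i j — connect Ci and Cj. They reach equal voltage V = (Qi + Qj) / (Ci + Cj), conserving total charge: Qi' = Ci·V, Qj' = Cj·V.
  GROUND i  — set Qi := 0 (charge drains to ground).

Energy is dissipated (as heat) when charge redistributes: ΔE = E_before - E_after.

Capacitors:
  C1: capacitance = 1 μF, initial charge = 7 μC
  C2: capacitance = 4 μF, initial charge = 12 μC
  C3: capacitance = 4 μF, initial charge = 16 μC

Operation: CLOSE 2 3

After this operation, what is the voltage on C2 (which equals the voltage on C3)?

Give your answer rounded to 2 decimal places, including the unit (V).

Initial: C1(1μF, Q=7μC, V=7.00V), C2(4μF, Q=12μC, V=3.00V), C3(4μF, Q=16μC, V=4.00V)
Op 1: CLOSE 2-3: Q_total=28.00, C_total=8.00, V=3.50; Q2=14.00, Q3=14.00; dissipated=1.000

Answer: 3.50 V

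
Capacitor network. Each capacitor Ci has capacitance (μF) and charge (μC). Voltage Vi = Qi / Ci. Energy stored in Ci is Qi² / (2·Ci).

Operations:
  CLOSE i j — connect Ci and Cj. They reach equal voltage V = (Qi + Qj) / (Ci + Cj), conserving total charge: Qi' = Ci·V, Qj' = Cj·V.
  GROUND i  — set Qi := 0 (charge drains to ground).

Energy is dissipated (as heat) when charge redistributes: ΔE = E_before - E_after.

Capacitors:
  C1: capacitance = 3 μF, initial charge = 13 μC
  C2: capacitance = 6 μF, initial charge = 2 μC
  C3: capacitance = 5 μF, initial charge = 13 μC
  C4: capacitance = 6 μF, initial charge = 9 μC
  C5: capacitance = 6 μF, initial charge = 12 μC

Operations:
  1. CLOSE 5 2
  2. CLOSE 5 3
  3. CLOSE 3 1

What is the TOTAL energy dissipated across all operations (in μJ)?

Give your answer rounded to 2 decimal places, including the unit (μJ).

Answer: 12.90 μJ

Derivation:
Initial: C1(3μF, Q=13μC, V=4.33V), C2(6μF, Q=2μC, V=0.33V), C3(5μF, Q=13μC, V=2.60V), C4(6μF, Q=9μC, V=1.50V), C5(6μF, Q=12μC, V=2.00V)
Op 1: CLOSE 5-2: Q_total=14.00, C_total=12.00, V=1.17; Q5=7.00, Q2=7.00; dissipated=4.167
Op 2: CLOSE 5-3: Q_total=20.00, C_total=11.00, V=1.82; Q5=10.91, Q3=9.09; dissipated=2.802
Op 3: CLOSE 3-1: Q_total=22.09, C_total=8.00, V=2.76; Q3=13.81, Q1=8.28; dissipated=5.931
Total dissipated: 12.899 μJ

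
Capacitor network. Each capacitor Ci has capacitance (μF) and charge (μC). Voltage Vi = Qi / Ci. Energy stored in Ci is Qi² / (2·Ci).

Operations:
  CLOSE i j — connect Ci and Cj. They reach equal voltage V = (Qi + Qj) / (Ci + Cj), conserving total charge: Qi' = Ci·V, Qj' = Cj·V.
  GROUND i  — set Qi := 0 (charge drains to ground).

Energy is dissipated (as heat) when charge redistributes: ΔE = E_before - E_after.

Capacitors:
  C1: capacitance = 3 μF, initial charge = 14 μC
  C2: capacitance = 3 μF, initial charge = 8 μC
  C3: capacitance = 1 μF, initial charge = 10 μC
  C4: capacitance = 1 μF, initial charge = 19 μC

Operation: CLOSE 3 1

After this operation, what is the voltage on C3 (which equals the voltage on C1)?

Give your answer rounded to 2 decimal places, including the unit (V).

Initial: C1(3μF, Q=14μC, V=4.67V), C2(3μF, Q=8μC, V=2.67V), C3(1μF, Q=10μC, V=10.00V), C4(1μF, Q=19μC, V=19.00V)
Op 1: CLOSE 3-1: Q_total=24.00, C_total=4.00, V=6.00; Q3=6.00, Q1=18.00; dissipated=10.667

Answer: 6.00 V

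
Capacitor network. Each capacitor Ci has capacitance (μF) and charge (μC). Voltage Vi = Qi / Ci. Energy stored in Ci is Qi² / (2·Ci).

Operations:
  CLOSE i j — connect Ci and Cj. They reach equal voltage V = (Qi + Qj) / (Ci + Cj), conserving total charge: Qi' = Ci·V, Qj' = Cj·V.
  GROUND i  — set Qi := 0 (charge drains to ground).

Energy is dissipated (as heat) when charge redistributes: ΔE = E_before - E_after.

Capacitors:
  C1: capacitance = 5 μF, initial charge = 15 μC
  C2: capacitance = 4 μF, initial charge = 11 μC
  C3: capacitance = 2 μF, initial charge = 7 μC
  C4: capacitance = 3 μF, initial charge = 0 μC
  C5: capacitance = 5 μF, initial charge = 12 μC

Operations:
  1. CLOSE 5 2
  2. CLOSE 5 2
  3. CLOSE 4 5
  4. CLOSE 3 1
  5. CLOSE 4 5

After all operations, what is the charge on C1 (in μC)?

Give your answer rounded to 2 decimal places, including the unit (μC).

Answer: 15.71 μC

Derivation:
Initial: C1(5μF, Q=15μC, V=3.00V), C2(4μF, Q=11μC, V=2.75V), C3(2μF, Q=7μC, V=3.50V), C4(3μF, Q=0μC, V=0.00V), C5(5μF, Q=12μC, V=2.40V)
Op 1: CLOSE 5-2: Q_total=23.00, C_total=9.00, V=2.56; Q5=12.78, Q2=10.22; dissipated=0.136
Op 2: CLOSE 5-2: Q_total=23.00, C_total=9.00, V=2.56; Q5=12.78, Q2=10.22; dissipated=0.000
Op 3: CLOSE 4-5: Q_total=12.78, C_total=8.00, V=1.60; Q4=4.79, Q5=7.99; dissipated=6.123
Op 4: CLOSE 3-1: Q_total=22.00, C_total=7.00, V=3.14; Q3=6.29, Q1=15.71; dissipated=0.179
Op 5: CLOSE 4-5: Q_total=12.78, C_total=8.00, V=1.60; Q4=4.79, Q5=7.99; dissipated=0.000
Final charges: Q1=15.71, Q2=10.22, Q3=6.29, Q4=4.79, Q5=7.99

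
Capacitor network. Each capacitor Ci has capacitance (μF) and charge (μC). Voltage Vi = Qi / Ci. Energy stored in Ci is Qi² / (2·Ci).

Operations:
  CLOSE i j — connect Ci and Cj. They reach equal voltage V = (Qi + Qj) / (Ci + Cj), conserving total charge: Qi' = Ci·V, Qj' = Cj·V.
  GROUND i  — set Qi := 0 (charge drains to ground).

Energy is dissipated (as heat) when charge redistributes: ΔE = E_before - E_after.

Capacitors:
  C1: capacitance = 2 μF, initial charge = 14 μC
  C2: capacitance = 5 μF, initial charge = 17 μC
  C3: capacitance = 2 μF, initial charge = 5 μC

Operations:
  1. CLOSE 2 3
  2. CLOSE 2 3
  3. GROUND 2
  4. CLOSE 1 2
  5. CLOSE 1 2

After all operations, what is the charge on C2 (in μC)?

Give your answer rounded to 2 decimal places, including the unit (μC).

Initial: C1(2μF, Q=14μC, V=7.00V), C2(5μF, Q=17μC, V=3.40V), C3(2μF, Q=5μC, V=2.50V)
Op 1: CLOSE 2-3: Q_total=22.00, C_total=7.00, V=3.14; Q2=15.71, Q3=6.29; dissipated=0.579
Op 2: CLOSE 2-3: Q_total=22.00, C_total=7.00, V=3.14; Q2=15.71, Q3=6.29; dissipated=0.000
Op 3: GROUND 2: Q2=0; energy lost=24.694
Op 4: CLOSE 1-2: Q_total=14.00, C_total=7.00, V=2.00; Q1=4.00, Q2=10.00; dissipated=35.000
Op 5: CLOSE 1-2: Q_total=14.00, C_total=7.00, V=2.00; Q1=4.00, Q2=10.00; dissipated=0.000
Final charges: Q1=4.00, Q2=10.00, Q3=6.29

Answer: 10.00 μC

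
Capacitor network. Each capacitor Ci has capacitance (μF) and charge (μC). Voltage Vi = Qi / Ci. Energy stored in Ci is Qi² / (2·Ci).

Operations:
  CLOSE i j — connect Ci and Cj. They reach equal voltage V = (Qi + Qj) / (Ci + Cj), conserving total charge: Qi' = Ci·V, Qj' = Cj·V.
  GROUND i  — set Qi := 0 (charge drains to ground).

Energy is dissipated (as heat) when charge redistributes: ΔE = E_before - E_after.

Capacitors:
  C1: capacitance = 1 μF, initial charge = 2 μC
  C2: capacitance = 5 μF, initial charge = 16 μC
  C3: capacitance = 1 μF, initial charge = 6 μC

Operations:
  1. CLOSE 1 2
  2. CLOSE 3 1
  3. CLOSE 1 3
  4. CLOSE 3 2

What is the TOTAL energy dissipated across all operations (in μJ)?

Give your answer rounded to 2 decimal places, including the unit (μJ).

Answer: 3.79 μJ

Derivation:
Initial: C1(1μF, Q=2μC, V=2.00V), C2(5μF, Q=16μC, V=3.20V), C3(1μF, Q=6μC, V=6.00V)
Op 1: CLOSE 1-2: Q_total=18.00, C_total=6.00, V=3.00; Q1=3.00, Q2=15.00; dissipated=0.600
Op 2: CLOSE 3-1: Q_total=9.00, C_total=2.00, V=4.50; Q3=4.50, Q1=4.50; dissipated=2.250
Op 3: CLOSE 1-3: Q_total=9.00, C_total=2.00, V=4.50; Q1=4.50, Q3=4.50; dissipated=0.000
Op 4: CLOSE 3-2: Q_total=19.50, C_total=6.00, V=3.25; Q3=3.25, Q2=16.25; dissipated=0.938
Total dissipated: 3.788 μJ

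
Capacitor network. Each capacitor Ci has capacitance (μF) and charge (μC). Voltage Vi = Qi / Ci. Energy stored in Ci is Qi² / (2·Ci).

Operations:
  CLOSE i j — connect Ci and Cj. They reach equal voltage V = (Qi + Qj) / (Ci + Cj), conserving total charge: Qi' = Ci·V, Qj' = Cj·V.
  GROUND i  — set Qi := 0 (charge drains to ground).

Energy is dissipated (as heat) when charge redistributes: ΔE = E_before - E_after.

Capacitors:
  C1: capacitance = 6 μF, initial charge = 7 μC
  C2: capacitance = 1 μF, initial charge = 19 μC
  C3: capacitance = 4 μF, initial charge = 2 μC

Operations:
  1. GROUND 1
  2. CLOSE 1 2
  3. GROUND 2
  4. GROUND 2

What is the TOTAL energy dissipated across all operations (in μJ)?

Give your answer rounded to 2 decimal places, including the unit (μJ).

Answer: 162.48 μJ

Derivation:
Initial: C1(6μF, Q=7μC, V=1.17V), C2(1μF, Q=19μC, V=19.00V), C3(4μF, Q=2μC, V=0.50V)
Op 1: GROUND 1: Q1=0; energy lost=4.083
Op 2: CLOSE 1-2: Q_total=19.00, C_total=7.00, V=2.71; Q1=16.29, Q2=2.71; dissipated=154.714
Op 3: GROUND 2: Q2=0; energy lost=3.684
Op 4: GROUND 2: Q2=0; energy lost=0.000
Total dissipated: 162.481 μJ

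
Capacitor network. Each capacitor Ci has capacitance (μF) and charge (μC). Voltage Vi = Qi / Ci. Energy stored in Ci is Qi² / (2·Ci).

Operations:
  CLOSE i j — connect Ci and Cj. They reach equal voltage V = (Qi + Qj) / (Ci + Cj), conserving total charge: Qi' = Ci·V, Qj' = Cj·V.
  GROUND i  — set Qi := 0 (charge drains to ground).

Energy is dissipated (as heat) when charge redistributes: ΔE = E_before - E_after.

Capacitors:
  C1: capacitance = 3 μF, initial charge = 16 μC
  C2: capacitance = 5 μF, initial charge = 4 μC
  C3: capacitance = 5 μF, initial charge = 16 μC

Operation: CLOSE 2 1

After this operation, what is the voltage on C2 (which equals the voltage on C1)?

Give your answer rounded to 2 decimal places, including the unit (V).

Answer: 2.50 V

Derivation:
Initial: C1(3μF, Q=16μC, V=5.33V), C2(5μF, Q=4μC, V=0.80V), C3(5μF, Q=16μC, V=3.20V)
Op 1: CLOSE 2-1: Q_total=20.00, C_total=8.00, V=2.50; Q2=12.50, Q1=7.50; dissipated=19.267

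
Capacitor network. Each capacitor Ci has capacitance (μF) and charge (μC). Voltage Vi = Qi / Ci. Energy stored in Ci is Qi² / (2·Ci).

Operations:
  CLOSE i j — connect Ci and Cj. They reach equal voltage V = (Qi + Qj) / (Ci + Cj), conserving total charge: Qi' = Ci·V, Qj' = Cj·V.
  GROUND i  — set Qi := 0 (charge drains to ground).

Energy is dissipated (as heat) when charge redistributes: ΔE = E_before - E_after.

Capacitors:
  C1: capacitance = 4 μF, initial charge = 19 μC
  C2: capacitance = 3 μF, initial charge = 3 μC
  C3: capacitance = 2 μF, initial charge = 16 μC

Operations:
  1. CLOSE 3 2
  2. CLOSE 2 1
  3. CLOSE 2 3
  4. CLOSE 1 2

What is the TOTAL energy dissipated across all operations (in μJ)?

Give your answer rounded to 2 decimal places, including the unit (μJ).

Initial: C1(4μF, Q=19μC, V=4.75V), C2(3μF, Q=3μC, V=1.00V), C3(2μF, Q=16μC, V=8.00V)
Op 1: CLOSE 3-2: Q_total=19.00, C_total=5.00, V=3.80; Q3=7.60, Q2=11.40; dissipated=29.400
Op 2: CLOSE 2-1: Q_total=30.40, C_total=7.00, V=4.34; Q2=13.03, Q1=17.37; dissipated=0.774
Op 3: CLOSE 2-3: Q_total=20.63, C_total=5.00, V=4.13; Q2=12.38, Q3=8.25; dissipated=0.177
Op 4: CLOSE 1-2: Q_total=29.75, C_total=7.00, V=4.25; Q1=17.00, Q2=12.75; dissipated=0.040
Total dissipated: 30.391 μJ

Answer: 30.39 μJ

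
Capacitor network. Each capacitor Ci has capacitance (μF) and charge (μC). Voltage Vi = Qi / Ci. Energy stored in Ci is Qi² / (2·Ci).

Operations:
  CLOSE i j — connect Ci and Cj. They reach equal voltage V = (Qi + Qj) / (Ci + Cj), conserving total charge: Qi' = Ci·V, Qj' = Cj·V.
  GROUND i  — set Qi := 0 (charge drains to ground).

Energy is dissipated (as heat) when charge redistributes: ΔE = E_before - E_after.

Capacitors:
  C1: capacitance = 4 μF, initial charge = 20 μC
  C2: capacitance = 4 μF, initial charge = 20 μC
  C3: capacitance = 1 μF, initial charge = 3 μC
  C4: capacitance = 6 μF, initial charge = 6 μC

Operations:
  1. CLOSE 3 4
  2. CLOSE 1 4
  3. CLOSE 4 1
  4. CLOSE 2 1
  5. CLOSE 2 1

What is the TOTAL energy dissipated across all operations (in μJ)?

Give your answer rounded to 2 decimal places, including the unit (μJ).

Initial: C1(4μF, Q=20μC, V=5.00V), C2(4μF, Q=20μC, V=5.00V), C3(1μF, Q=3μC, V=3.00V), C4(6μF, Q=6μC, V=1.00V)
Op 1: CLOSE 3-4: Q_total=9.00, C_total=7.00, V=1.29; Q3=1.29, Q4=7.71; dissipated=1.714
Op 2: CLOSE 1-4: Q_total=27.71, C_total=10.00, V=2.77; Q1=11.09, Q4=16.63; dissipated=16.555
Op 3: CLOSE 4-1: Q_total=27.71, C_total=10.00, V=2.77; Q4=16.63, Q1=11.09; dissipated=0.000
Op 4: CLOSE 2-1: Q_total=31.09, C_total=8.00, V=3.89; Q2=15.54, Q1=15.54; dissipated=4.967
Op 5: CLOSE 2-1: Q_total=31.09, C_total=8.00, V=3.89; Q2=15.54, Q1=15.54; dissipated=0.000
Total dissipated: 23.236 μJ

Answer: 23.24 μJ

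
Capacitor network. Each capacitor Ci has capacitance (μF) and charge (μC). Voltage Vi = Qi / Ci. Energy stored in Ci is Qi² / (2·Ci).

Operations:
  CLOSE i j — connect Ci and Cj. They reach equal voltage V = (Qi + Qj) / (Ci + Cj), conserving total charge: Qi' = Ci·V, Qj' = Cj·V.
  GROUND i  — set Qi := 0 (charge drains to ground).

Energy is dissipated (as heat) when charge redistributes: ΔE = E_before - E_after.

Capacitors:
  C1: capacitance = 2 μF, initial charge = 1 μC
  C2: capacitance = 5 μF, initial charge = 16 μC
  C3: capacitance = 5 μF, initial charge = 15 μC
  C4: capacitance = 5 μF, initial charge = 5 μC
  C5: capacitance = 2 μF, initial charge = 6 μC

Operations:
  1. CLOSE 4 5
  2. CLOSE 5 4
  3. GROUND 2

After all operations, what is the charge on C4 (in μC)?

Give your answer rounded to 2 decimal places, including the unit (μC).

Initial: C1(2μF, Q=1μC, V=0.50V), C2(5μF, Q=16μC, V=3.20V), C3(5μF, Q=15μC, V=3.00V), C4(5μF, Q=5μC, V=1.00V), C5(2μF, Q=6μC, V=3.00V)
Op 1: CLOSE 4-5: Q_total=11.00, C_total=7.00, V=1.57; Q4=7.86, Q5=3.14; dissipated=2.857
Op 2: CLOSE 5-4: Q_total=11.00, C_total=7.00, V=1.57; Q5=3.14, Q4=7.86; dissipated=0.000
Op 3: GROUND 2: Q2=0; energy lost=25.600
Final charges: Q1=1.00, Q2=0.00, Q3=15.00, Q4=7.86, Q5=3.14

Answer: 7.86 μC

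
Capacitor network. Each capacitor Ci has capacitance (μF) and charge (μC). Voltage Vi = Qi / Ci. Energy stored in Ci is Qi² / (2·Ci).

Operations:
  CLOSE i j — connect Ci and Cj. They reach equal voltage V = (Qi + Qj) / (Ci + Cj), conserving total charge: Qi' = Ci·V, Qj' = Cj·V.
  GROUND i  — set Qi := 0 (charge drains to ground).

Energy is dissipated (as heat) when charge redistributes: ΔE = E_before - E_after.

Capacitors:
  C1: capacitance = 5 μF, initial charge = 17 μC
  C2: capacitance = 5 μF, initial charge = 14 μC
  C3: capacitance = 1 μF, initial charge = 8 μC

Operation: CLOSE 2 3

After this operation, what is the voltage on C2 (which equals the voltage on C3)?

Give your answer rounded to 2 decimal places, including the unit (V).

Answer: 3.67 V

Derivation:
Initial: C1(5μF, Q=17μC, V=3.40V), C2(5μF, Q=14μC, V=2.80V), C3(1μF, Q=8μC, V=8.00V)
Op 1: CLOSE 2-3: Q_total=22.00, C_total=6.00, V=3.67; Q2=18.33, Q3=3.67; dissipated=11.267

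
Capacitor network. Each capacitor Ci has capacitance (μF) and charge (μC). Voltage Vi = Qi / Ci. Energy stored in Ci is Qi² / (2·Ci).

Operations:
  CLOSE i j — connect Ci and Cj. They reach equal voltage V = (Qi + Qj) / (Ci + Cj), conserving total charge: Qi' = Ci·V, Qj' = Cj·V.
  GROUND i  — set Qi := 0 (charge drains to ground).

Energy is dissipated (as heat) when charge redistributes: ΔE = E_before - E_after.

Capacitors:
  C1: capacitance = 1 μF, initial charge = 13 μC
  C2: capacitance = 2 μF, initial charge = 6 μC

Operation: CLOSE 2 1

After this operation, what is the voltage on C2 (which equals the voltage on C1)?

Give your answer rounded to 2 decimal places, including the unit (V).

Answer: 6.33 V

Derivation:
Initial: C1(1μF, Q=13μC, V=13.00V), C2(2μF, Q=6μC, V=3.00V)
Op 1: CLOSE 2-1: Q_total=19.00, C_total=3.00, V=6.33; Q2=12.67, Q1=6.33; dissipated=33.333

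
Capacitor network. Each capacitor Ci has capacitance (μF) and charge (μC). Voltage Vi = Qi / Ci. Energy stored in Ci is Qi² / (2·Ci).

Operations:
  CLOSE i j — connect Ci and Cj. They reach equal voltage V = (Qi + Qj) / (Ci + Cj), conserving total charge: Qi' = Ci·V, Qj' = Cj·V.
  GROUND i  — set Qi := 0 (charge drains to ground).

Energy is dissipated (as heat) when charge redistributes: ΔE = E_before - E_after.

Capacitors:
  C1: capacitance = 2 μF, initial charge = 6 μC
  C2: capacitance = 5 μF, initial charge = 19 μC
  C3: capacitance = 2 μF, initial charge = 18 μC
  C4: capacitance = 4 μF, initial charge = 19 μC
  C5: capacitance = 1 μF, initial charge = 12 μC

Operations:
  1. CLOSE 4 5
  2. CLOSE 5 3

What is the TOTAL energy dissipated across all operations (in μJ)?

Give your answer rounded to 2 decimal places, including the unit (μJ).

Initial: C1(2μF, Q=6μC, V=3.00V), C2(5μF, Q=19μC, V=3.80V), C3(2μF, Q=18μC, V=9.00V), C4(4μF, Q=19μC, V=4.75V), C5(1μF, Q=12μC, V=12.00V)
Op 1: CLOSE 4-5: Q_total=31.00, C_total=5.00, V=6.20; Q4=24.80, Q5=6.20; dissipated=21.025
Op 2: CLOSE 5-3: Q_total=24.20, C_total=3.00, V=8.07; Q5=8.07, Q3=16.13; dissipated=2.613
Total dissipated: 23.638 μJ

Answer: 23.64 μJ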